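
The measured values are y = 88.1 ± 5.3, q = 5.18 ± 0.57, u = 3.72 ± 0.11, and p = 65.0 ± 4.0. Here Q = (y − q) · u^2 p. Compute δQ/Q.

Let w = y − q = 82.9. δw = √(δy² + δq²) = √(28.1 + 0.325) = 5.33, so δw/w = 0.0643.
Q is then a monomial in w, u, p:
δQ/Q = √((δw/w)² + (2·δu/u)² + (1·δp/p)²) = √(0.00413 + 0.00350 + 0.00379) = 0.107

0.107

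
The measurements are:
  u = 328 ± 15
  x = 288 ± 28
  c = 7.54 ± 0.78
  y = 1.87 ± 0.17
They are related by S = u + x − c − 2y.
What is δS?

31.8

For a sum/difference, combine absolute errors in quadrature:
  (δu)² = 225;  (δx)² = 784;  (δc)² = 0.608;  (2·δy)² = 0.116
δS = √(1010) = 31.8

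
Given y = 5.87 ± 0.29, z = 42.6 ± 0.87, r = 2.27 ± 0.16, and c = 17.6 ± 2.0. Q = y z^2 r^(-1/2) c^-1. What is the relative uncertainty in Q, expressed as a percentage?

Q is a product of powers, so relative uncertainties combine in quadrature:
  (1·δy/y)² = (1×0.0494)² = 0.00244;  (2·δz/z)² = (2×0.0204)² = 0.00167;  (−½·δr/r)² = (-0.5×0.0705)² = 0.00124;  (-1·δc/c)² = (-1×0.114)² = 0.0129
δQ/Q = √(0.0183) = 0.135

13.5%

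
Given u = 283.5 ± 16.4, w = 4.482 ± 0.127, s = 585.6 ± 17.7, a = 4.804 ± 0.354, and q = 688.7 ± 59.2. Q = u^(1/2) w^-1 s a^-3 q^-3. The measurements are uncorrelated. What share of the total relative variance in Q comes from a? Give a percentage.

(δQ/Q)² = (½·δu/u)² + (-1·δw/w)² + (1·δs/s)² + (-3·δa/a)² + (-3·δq/q)²
  u term: (0.5×0.0578)² = 0.000837
  w term: (-1×0.0283)² = 0.000803
  s term: (1×0.0302)² = 0.000914
  a term: (-3×0.0737)² = 0.0489
  q term: (-3×0.0860)² = 0.0665
Total = 0.118. Share from a = 0.0489/0.118 = 0.414.

41.4%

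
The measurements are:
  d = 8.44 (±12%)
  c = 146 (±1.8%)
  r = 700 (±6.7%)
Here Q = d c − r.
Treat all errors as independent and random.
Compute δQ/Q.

0.294

Let p = d·c = 1230. δp/p = √((1·δd/d)² + (1·δc/c)²) = √(0.0144 + 0.000324) = 0.121, so δp = 150.
Q = p − r: δQ = √(δp² + δr²) = √(22400 + 2200) = 157
Q = 532, so δQ/Q = 157/532 = 0.294.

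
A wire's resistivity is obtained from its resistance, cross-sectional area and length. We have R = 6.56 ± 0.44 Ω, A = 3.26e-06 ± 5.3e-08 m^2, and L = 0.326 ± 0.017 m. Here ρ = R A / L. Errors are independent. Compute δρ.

Each factor contributes (exponent × relative error)² to (δρ/ρ)²:
  (1·δR/R)² = (1×0.0671)² = 0.00450;  (1·δA/A)² = (1×0.0163)² = 0.000264;  (-1·δL/L)² = (-1×0.0521)² = 0.00272
δρ/ρ = √(0.00748) = 0.0865
ρ = 6.56e-05 Ω·m, so δρ = 0.0865 × 6.56e-05 = 5.67e-06 Ω·m.

5.67e-06 Ω·m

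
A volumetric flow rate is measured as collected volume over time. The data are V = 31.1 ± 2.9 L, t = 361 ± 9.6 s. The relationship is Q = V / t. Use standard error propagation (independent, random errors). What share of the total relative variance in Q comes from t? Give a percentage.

7.52%

(δQ/Q)² = (1·δV/V)² + (-1·δt/t)²
  V term: (1×0.0932)² = 0.00870
  t term: (-1×0.0266)² = 0.000707
Total = 0.00940. Share from t = 0.000707/0.00940 = 0.0752.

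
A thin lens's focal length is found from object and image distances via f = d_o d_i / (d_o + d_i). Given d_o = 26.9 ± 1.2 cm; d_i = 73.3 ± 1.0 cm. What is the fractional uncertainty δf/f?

0.0328

∂f/∂d_o = (d_i/(d_o+d_i))² = 0.535;  ∂f/∂d_i = (d_o/(d_o+d_i))² = 0.0721
δf = √((∂f/∂d_o · δd_o)² + (∂f/∂d_i · δd_i)²) = √(0.412 + 0.00519) = 0.646 cm
f = 19.7 cm, so δf/f = 0.646/19.7 = 0.0328.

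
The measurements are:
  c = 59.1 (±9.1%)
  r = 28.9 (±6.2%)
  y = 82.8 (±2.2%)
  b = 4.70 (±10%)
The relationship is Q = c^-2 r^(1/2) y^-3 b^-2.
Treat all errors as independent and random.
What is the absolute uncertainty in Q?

3.44e-11

Since Q is a product/quotient, work with relative uncertainties:
  (-2·δc/c)² = (-2×0.0910)² = 0.0331;  (½·δr/r)² = (0.5×0.0620)² = 0.000961;  (-3·δy/y)² = (-3×0.0220)² = 0.00436;  (-2·δb/b)² = (-2×0.100)² = 0.0400
δQ/Q = √(0.0784) = 0.280
Q = 1.23e-10, so δQ = 0.280 × 1.23e-10 = 3.44e-11.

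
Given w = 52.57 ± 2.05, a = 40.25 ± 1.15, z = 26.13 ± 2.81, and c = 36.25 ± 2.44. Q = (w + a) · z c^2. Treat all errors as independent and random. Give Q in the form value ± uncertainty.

Let u = w + a = 92.82. δu = √(δw² + δa²) = √(4.20 + 1.32) = 2.35, so δu/u = 0.0253.
Q is then a monomial in u, z, c:
δQ/Q = √((δu/u)² + (1·δz/z)² + (2·δc/c)²) = √(0.000641 + 0.0116 + 0.0181) = 0.174
Q = 3.187e+06, so δQ = 0.174 × 3.187e+06 = 5.55e+05.

(3.187 ± 0.555) × 10^6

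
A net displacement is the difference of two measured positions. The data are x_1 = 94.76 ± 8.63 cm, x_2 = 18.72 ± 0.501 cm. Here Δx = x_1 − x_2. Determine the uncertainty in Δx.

8.64 cm

Each term contributes (cᵢ δxᵢ)² to (δΔx)²:
  (δx_1)² = 74.5;  (δx_2)² = 0.251
δΔx = √(74.7) = 8.64 cm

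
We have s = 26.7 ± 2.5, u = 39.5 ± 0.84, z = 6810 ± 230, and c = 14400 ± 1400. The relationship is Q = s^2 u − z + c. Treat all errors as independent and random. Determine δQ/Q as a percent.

Let p = s^2·u = 28200. δp/p = √((2·δs/s)² + (1·δu/u)²) = √(0.0351 + 0.000452) = 0.188, so δp = 5310.
Q = p − z + c: δQ = √(δp² + δz² + δc²) = √(2.82e+07 + 52900 + 1.96e+06) = 5490
Q = 35700, so δQ/Q = 5490/35700 = 0.154.

15.4%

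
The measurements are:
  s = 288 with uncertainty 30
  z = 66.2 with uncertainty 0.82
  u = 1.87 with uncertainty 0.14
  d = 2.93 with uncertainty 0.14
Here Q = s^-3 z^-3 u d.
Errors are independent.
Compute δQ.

2.59e-13

For a monomial Q ∝ s^-3, z^-3, u, d, fractional errors add in quadrature:
  (-3·δs/s)² = (-3×0.104)² = 0.0977;  (-3·δz/z)² = (-3×0.0124)² = 0.00138;  (1·δu/u)² = (1×0.0749)² = 0.00560;  (1·δd/d)² = (1×0.0478)² = 0.00228
δQ/Q = √(0.107) = 0.327
Q = 7.91e-13, so δQ = 0.327 × 7.91e-13 = 2.59e-13.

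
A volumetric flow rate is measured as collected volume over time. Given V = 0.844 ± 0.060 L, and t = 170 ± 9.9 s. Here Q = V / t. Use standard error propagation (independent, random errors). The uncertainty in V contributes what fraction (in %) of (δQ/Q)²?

59.8%

(δQ/Q)² = (1·δV/V)² + (-1·δt/t)²
  V term: (1×0.0711)² = 0.00505
  t term: (-1×0.0582)² = 0.00339
Total = 0.00845. Share from V = 0.00505/0.00845 = 0.598.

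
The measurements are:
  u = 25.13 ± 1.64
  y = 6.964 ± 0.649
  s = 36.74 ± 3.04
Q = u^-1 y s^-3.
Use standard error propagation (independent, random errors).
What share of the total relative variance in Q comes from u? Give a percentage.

(δQ/Q)² = (-1·δu/u)² + (1·δy/y)² + (-3·δs/s)²
  u term: (-1×0.0653)² = 0.00426
  y term: (1×0.0932)² = 0.00869
  s term: (-3×0.0827)² = 0.0616
Total = 0.0746. Share from u = 0.00426/0.0746 = 0.0571.

5.71%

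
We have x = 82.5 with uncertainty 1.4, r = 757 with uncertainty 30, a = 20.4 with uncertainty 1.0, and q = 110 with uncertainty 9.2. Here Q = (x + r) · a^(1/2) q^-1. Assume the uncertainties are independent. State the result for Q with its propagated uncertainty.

34.5 ± 3.25

Let u = x + r = 840. δu = √(δx² + δr²) = √(1.96 + 900) = 30.0, so δu/u = 0.0358.
Q is then a monomial in u, a, q:
δQ/Q = √((δu/u)² + (½·δa/a)² + (-1·δq/q)²) = √(0.00128 + 0.000601 + 0.00700) = 0.0942
Q = 34.5, so δQ = 0.0942 × 34.5 = 3.25.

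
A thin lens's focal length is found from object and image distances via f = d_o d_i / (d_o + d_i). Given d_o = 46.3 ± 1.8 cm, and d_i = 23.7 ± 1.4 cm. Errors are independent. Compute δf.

∂f/∂d_o = (d_i/(d_o+d_i))² = 0.115;  ∂f/∂d_i = (d_o/(d_o+d_i))² = 0.437
δf = √((∂f/∂d_o · δd_o)² + (∂f/∂d_i · δd_i)²) = √(0.0426 + 0.375) = 0.646 cm

0.646 cm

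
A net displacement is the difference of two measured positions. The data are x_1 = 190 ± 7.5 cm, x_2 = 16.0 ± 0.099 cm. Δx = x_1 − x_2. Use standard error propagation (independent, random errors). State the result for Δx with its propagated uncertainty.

Sums and differences: (δΔx)² = Σ (cᵢ δxᵢ)².
  (δx_1)² = 56.2;  (δx_2)² = 0.00980
δΔx = √(56.3) = 7.50 cm
Δx = 174 cm.

174 ± 7.50 cm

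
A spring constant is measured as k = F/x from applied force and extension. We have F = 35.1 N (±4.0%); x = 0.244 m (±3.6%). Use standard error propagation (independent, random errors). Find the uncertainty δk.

Products/powers → add relative errors in quadrature, weighted by exponent:
  (1·δF/F)² = (1×0.0400)² = 0.00160;  (-1·δx/x)² = (-1×0.0360)² = 0.00130
δk/k = √(0.00290) = 0.0538
k = 144 N/m, so δk = 0.0538 × 144 = 7.74 N/m.

7.74 N/m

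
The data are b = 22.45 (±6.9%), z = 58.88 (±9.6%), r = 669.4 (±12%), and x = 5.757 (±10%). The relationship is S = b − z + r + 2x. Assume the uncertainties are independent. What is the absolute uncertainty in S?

S is a linear combination, so absolute uncertainties add in quadrature:
  (δb)² = 2.40;  (δz)² = 32.0;  (δr)² = 6450;  (2·δx)² = 1.33
δS = √(6490) = 80.5

80.5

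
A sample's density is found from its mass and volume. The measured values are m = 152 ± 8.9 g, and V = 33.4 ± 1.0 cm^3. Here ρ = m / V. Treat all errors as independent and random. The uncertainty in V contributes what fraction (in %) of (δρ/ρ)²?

(δρ/ρ)² = (1·δm/m)² + (-1·δV/V)²
  m term: (1×0.0586)² = 0.00343
  V term: (-1×0.0299)² = 0.000896
Total = 0.00432. Share from V = 0.000896/0.00432 = 0.207.

20.7%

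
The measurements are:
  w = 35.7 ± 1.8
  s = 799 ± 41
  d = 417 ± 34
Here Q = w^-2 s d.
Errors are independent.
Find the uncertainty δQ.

36.5

Since Q is a product/quotient, work with relative uncertainties:
  (-2·δw/w)² = (-2×0.0504)² = 0.0102;  (1·δs/s)² = (1×0.0513)² = 0.00263;  (1·δd/d)² = (1×0.0815)² = 0.00665
δQ/Q = √(0.0194) = 0.139
Q = 261, so δQ = 0.139 × 261 = 36.5.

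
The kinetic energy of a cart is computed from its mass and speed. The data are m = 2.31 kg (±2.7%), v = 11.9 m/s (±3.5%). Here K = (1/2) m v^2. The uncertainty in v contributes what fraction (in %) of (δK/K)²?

(δK/K)² = (1·δm/m)² + (2·δv/v)²
  m term: (1×0.0270)² = 0.000729
  v term: (2×0.0350)² = 0.00490
Total = 0.00563. Share from v = 0.00490/0.00563 = 0.870.

87.0%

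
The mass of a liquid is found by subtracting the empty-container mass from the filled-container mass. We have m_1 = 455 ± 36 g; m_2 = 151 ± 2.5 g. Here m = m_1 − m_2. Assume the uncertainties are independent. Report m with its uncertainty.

304 ± 36.1 g

Sums and differences: (δm)² = Σ (cᵢ δxᵢ)².
  (δm_1)² = 1300;  (δm_2)² = 6.25
δm = √(1300) = 36.1 g
m = 304 g.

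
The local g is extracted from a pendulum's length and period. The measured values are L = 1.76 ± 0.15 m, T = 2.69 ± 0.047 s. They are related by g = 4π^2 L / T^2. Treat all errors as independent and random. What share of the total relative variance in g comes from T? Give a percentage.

(δg/g)² = (1·δL/L)² + (-2·δT/T)²
  L term: (1×0.0852)² = 0.00726
  T term: (-2×0.0175)² = 0.00122
Total = 0.00848. Share from T = 0.00122/0.00848 = 0.144.

14.4%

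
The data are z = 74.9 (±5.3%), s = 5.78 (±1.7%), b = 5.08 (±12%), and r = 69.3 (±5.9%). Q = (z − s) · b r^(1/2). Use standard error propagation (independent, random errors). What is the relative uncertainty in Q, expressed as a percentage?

13.6%

Let u = z − s = 69.1. δu = √(δz² + δs²) = √(15.8 + 0.00966) = 3.97, so δu/u = 0.0574.
Q is then a monomial in u, b, r:
δQ/Q = √((δu/u)² + (1·δb/b)² + (½·δr/r)²) = √(0.00330 + 0.0144 + 0.000870) = 0.136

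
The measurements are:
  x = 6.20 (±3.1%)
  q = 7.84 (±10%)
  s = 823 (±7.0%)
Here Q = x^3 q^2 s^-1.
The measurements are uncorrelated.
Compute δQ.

4.12

Since Q is a product/quotient, work with relative uncertainties:
  (3·δx/x)² = (3×0.0310)² = 0.00865;  (2·δq/q)² = (2×0.100)² = 0.0400;  (-1·δs/s)² = (-1×0.0700)² = 0.00490
δQ/Q = √(0.0535) = 0.231
Q = 17.8, so δQ = 0.231 × 17.8 = 4.12.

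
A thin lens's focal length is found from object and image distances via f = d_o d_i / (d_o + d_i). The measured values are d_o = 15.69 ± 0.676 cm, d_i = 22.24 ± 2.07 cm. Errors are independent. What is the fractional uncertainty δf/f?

∂f/∂d_o = (d_i/(d_o+d_i))² = 0.344;  ∂f/∂d_i = (d_o/(d_o+d_i))² = 0.171
δf = √((∂f/∂d_o · δd_o)² + (∂f/∂d_i · δd_i)²) = √(0.0540 + 0.125) = 0.424 cm
f = 9.200 cm, so δf/f = 0.424/9.200 = 0.0460.

0.0460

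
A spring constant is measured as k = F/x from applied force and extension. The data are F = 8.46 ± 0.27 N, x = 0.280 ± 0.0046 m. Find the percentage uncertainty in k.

3.59%

Relative error in a monomial: (δk/k)² = Σ (nᵢ · δxᵢ/xᵢ)².
  (1·δF/F)² = (1×0.0319)² = 0.00102;  (-1·δx/x)² = (-1×0.0164)² = 0.000270
δk/k = √(0.00129) = 0.0359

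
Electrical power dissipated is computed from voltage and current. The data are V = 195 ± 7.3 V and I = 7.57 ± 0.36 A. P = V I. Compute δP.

89.3 W

Since P is a product/quotient, work with relative uncertainties:
  (1·δV/V)² = (1×0.0374)² = 0.00140;  (1·δI/I)² = (1×0.0476)² = 0.00226
δP/P = √(0.00366) = 0.0605
P = 1480 W, so δP = 0.0605 × 1480 = 89.3 W.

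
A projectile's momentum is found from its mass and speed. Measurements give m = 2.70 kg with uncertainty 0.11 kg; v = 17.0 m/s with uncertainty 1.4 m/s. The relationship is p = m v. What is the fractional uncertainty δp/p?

0.0919

Since p is a product/quotient, work with relative uncertainties:
  (1·δm/m)² = (1×0.0407)² = 0.00166;  (1·δv/v)² = (1×0.0824)² = 0.00678
δp/p = √(0.00844) = 0.0919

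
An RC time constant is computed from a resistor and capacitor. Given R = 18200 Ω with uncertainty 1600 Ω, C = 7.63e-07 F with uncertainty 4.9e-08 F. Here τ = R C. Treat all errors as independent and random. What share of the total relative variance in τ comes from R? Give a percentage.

65.2%

(δτ/τ)² = (1·δR/R)² + (1·δC/C)²
  R term: (1×0.0879)² = 0.00773
  C term: (1×0.0642)² = 0.00412
Total = 0.0119. Share from R = 0.00773/0.0119 = 0.652.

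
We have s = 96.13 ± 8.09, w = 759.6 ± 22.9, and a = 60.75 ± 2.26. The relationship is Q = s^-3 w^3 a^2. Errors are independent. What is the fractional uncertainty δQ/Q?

0.278

Since Q is a product/quotient, work with relative uncertainties:
  (-3·δs/s)² = (-3×0.0842)² = 0.0637;  (3·δw/w)² = (3×0.0301)² = 0.00818;  (2·δa/a)² = (2×0.0372)² = 0.00554
δQ/Q = √(0.0775) = 0.278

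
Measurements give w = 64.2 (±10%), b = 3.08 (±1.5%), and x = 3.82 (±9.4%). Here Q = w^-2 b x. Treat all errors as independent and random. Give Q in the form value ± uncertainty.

Each factor contributes (exponent × relative error)² to (δQ/Q)²:
  (-2·δw/w)² = (-2×0.100)² = 0.0400;  (1·δb/b)² = (1×0.0150)² = 0.000225;  (1·δx/x)² = (1×0.0940)² = 0.00884
δQ/Q = √(0.0491) = 0.221
Q = 0.00285, so δQ = 0.221 × 0.00285 = 0.000632.

0.00285 ± 0.000632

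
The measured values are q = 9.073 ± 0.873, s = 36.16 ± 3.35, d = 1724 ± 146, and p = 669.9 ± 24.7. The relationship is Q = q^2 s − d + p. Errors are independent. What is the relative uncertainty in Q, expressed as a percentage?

Let w = q^2·s = 2977. δw/w = √((2·δq/q)² + (1·δs/s)²) = √(0.0370 + 0.00858) = 0.214, so δw = 636.
Q = w − d + p: δQ = √(δw² + δd² + δp²) = √(4.04e+05 + 21300 + 610) = 653
Q = 1923, so δQ/Q = 653/1923 = 0.340.

34.0%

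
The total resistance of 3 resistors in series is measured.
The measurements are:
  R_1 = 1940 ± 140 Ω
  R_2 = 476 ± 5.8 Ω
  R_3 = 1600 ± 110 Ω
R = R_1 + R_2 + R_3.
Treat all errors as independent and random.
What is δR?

Each term contributes (cᵢ δxᵢ)² to (δR)²:
  (δR_1)² = 19600;  (δR_2)² = 33.6;  (δR_3)² = 12100
δR = √(31700) = 178 Ω

178 Ω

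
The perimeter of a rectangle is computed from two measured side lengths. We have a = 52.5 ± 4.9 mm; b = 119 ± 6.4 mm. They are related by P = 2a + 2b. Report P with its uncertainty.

Absolute uncertainties add in quadrature for a linear combination:
  (2·δa)² = 96.0;  (2·δb)² = 164
δP = √(260) = 16.1 mm
P = 343 mm.

343 ± 16.1 mm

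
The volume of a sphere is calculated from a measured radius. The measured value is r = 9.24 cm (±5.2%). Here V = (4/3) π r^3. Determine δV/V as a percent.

V ∝ r^3, so δV/V = |3| · δr/r = 3 × 0.0520 = 0.156.

15.6%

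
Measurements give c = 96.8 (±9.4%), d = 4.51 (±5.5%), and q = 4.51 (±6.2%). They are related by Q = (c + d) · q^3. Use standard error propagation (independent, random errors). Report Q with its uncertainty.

Let u = c + d = 101. δu = √(δc² + δd²) = √(82.8 + 0.0615) = 9.10, so δu/u = 0.0898.
Q is then a monomial in u, q:
δQ/Q = √((δu/u)² + (3·δq/q)²) = √(0.00807 + 0.0346) = 0.207
Q = 9290, so δQ = 0.207 × 9290 = 1920.

9290 ± 1920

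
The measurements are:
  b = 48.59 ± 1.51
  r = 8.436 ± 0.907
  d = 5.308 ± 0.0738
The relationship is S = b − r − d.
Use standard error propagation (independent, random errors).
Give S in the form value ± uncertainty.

34.85 ± 1.76

Each term contributes (cᵢ δxᵢ)² to (δS)²:
  (δb)² = 2.28;  (δr)² = 0.823;  (δd)² = 0.00545
δS = √(3.11) = 1.76
S = 34.85.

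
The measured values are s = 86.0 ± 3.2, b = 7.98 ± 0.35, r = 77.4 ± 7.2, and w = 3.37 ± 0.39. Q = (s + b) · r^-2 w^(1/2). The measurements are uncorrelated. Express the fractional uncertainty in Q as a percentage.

Let u = s + b = 94.0. δu = √(δs² + δb²) = √(10.2 + 0.122) = 3.22, so δu/u = 0.0343.
Q is then a monomial in u, r, w:
δQ/Q = √((δu/u)² + (-2·δr/r)² + (½·δw/w)²) = √(0.00117 + 0.0346 + 0.00335) = 0.198

19.8%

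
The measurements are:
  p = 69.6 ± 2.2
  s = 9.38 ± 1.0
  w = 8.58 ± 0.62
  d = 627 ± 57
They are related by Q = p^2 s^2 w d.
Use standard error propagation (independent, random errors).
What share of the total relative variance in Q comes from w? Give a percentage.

8.30%

(δQ/Q)² = (2·δp/p)² + (2·δs/s)² + (1·δw/w)² + (1·δd/d)²
  p term: (2×0.0316)² = 0.00400
  s term: (2×0.107)² = 0.0455
  w term: (1×0.0723)² = 0.00522
  d term: (1×0.0909)² = 0.00826
Total = 0.0629. Share from w = 0.00522/0.0629 = 0.0830.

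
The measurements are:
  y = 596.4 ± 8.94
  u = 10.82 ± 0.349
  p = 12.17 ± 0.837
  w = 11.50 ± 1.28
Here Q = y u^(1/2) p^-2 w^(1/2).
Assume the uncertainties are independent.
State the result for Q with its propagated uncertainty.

44.92 ± 6.74

Since Q is a product/quotient, work with relative uncertainties:
  (1·δy/y)² = (1×0.0150)² = 0.000225;  (½·δu/u)² = (0.5×0.0323)² = 0.000260;  (-2·δp/p)² = (-2×0.0688)² = 0.0189;  (½·δw/w)² = (0.5×0.111)² = 0.00310
δQ/Q = √(0.0225) = 0.150
Q = 44.92, so δQ = 0.150 × 44.92 = 6.74.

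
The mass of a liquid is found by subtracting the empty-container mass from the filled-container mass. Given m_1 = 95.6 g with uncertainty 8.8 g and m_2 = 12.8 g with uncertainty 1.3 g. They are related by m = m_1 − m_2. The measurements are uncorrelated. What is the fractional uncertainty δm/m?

0.107

For a sum/difference, combine absolute errors in quadrature:
  (δm_1)² = 77.4;  (δm_2)² = 1.69
δm = √(79.1) = 8.90 g
m = 82.8 g, so δm/m = 8.90/82.8 = 0.107.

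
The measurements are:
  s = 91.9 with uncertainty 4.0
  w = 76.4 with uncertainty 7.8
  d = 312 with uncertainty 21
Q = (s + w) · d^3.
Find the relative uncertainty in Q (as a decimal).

Let u = s + w = 168. δu = √(δs² + δw²) = √(16.0 + 60.8) = 8.77, so δu/u = 0.0521.
Q is then a monomial in u, d:
δQ/Q = √((δu/u)² + (3·δd/d)²) = √(0.00271 + 0.0408) = 0.209

0.209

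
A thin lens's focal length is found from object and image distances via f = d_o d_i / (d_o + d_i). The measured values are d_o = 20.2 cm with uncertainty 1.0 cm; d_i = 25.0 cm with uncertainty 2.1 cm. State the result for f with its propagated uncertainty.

11.2 ± 0.519 cm

∂f/∂d_o = (d_i/(d_o+d_i))² = 0.306;  ∂f/∂d_i = (d_o/(d_o+d_i))² = 0.200
δf = √((∂f/∂d_o · δd_o)² + (∂f/∂d_i · δd_i)²) = √(0.0936 + 0.176) = 0.519 cm
f = 11.2 cm.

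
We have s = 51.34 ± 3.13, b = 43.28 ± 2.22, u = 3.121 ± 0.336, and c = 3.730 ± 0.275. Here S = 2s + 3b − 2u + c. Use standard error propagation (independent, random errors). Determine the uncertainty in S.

9.17

For a sum/difference, combine absolute errors in quadrature:
  (2·δs)² = 39.2;  (3·δb)² = 44.4;  (2·δu)² = 0.452;  (δc)² = 0.0756
δS = √(84.1) = 9.17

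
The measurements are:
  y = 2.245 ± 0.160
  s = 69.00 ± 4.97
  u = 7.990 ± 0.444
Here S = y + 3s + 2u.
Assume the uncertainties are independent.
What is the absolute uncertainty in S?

14.9

S is a linear combination, so absolute uncertainties add in quadrature:
  (δy)² = 0.0256;  (3·δs)² = 222;  (2·δu)² = 0.789
δS = √(223) = 14.9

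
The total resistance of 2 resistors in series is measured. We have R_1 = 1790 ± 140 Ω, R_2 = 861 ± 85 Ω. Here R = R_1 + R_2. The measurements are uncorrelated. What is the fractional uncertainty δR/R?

Each term contributes (cᵢ δxᵢ)² to (δR)²:
  (δR_1)² = 19600;  (δR_2)² = 7220
δR = √(26800) = 164 Ω
R = 2650 Ω, so δR/R = 164/2650 = 0.0618.

0.0618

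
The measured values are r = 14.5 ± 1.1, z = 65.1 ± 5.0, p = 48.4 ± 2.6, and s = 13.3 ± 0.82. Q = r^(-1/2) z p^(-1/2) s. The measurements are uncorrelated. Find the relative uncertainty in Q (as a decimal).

0.109

Relative error in a monomial: (δQ/Q)² = Σ (nᵢ · δxᵢ/xᵢ)².
  (−½·δr/r)² = (-0.5×0.0759)² = 0.00144;  (1·δz/z)² = (1×0.0768)² = 0.00590;  (−½·δp/p)² = (-0.5×0.0537)² = 0.000721;  (1·δs/s)² = (1×0.0617)² = 0.00380
δQ/Q = √(0.0119) = 0.109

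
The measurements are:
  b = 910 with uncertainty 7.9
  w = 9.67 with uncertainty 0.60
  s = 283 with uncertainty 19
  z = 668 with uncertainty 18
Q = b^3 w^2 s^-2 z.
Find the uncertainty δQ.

1.1e+08

Relative error in a monomial: (δQ/Q)² = Σ (nᵢ · δxᵢ/xᵢ)².
  (3·δb/b)² = (3×0.00868)² = 0.000678;  (2·δw/w)² = (2×0.0620)² = 0.0154;  (-2·δs/s)² = (-2×0.0671)² = 0.0180;  (1·δz/z)² = (1×0.0269)² = 0.000726
δQ/Q = √(0.0348) = 0.187
Q = 5.88e+08, so δQ = 0.187 × 5.88e+08 = 1.1e+08.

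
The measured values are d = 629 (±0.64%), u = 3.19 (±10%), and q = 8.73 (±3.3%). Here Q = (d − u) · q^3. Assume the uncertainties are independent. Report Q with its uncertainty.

Let w = d − u = 626. δw = √(δd² + δu²) = √(16.2 + 0.102) = 4.04, so δw/w = 0.00645.
Q is then a monomial in w, q:
δQ/Q = √((δw/w)² + (3·δq/q)²) = √(4.16e-05 + 0.00980) = 0.0992
Q = 4.16e+05, so δQ = 0.0992 × 4.16e+05 = 41300.

(4.16 ± 0.413) × 10^5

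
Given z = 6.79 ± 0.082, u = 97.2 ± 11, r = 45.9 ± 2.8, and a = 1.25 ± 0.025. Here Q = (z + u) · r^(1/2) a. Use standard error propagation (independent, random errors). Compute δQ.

Let w = z + u = 104. δw = √(δz² + δu²) = √(0.00672 + 121) = 11.0, so δw/w = 0.106.
Q is then a monomial in w, r, a:
δQ/Q = √((δw/w)² + (½·δr/r)² + (1·δa/a)²) = √(0.0112 + 0.000930 + 0.000400) = 0.112
Q = 881, so δQ = 0.112 × 881 = 98.5.

98.5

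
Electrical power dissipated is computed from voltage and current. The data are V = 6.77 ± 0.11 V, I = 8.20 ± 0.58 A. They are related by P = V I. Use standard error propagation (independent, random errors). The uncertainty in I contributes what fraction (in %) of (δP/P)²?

(δP/P)² = (1·δV/V)² + (1·δI/I)²
  V term: (1×0.0162)² = 0.000264
  I term: (1×0.0707)² = 0.00500
Total = 0.00527. Share from I = 0.00500/0.00527 = 0.950.

95.0%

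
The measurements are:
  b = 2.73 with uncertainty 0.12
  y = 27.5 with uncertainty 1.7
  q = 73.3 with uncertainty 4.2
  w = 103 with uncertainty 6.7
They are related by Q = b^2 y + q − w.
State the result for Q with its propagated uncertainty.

175 ± 23.4

Let p = b^2·y = 205. δp/p = √((2·δb/b)² + (1·δy/y)²) = √(0.00773 + 0.00382) = 0.107, so δp = 22.0.
Q = p + q − w: δQ = √(δp² + δq² + δw²) = √(485 + 17.6 + 44.9) = 23.4
Q = 175.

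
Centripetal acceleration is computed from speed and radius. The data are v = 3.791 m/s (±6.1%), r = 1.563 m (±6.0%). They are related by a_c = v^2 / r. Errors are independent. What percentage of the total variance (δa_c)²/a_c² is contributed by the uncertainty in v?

80.5%

(δa_c/a_c)² = (2·δv/v)² + (-1·δr/r)²
  v term: (2×0.0610)² = 0.0149
  r term: (-1×0.0600)² = 0.00360
Total = 0.0185. Share from v = 0.0149/0.0185 = 0.805.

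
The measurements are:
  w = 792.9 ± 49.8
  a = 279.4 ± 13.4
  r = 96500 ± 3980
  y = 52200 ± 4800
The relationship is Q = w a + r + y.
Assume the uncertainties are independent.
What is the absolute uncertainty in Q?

18600

Let p = w·a = 221500. δp/p = √((1·δw/w)² + (1·δa/a)²) = √(0.00394 + 0.00230) = 0.0790, so δp = 17500.
Q = p + r + y: δQ = √(δp² + δr² + δy²) = √(3.06e+08 + 1.58e+07 + 2.3e+07) = 18600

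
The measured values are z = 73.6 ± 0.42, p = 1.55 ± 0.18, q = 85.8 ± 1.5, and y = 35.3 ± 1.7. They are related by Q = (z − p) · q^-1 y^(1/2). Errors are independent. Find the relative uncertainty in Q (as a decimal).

0.0304

Let u = z − p = 72.0. δu = √(δz² + δp²) = √(0.176 + 0.0324) = 0.457, so δu/u = 0.00634.
Q is then a monomial in u, q, y:
δQ/Q = √((δu/u)² + (-1·δq/q)² + (½·δy/y)²) = √(4.02e-05 + 0.000306 + 0.000580) = 0.0304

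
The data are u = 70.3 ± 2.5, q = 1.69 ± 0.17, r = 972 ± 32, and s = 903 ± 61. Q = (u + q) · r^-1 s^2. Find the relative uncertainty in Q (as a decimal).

0.143

Let w = u + q = 72.0. δw = √(δu² + δq²) = √(6.25 + 0.0289) = 2.51, so δw/w = 0.0348.
Q is then a monomial in w, r, s:
δQ/Q = √((δw/w)² + (-1·δr/r)² + (2·δs/s)²) = √(0.00121 + 0.00108 + 0.0183) = 0.143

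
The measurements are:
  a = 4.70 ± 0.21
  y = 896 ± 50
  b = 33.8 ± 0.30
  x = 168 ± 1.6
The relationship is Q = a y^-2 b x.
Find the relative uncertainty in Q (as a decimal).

0.121

Products/powers → add relative errors in quadrature, weighted by exponent:
  (1·δa/a)² = (1×0.0447)² = 0.00200;  (-2·δy/y)² = (-2×0.0558)² = 0.0125;  (1·δb/b)² = (1×0.00888)² = 7.88e-05;  (1·δx/x)² = (1×0.00952)² = 9.07e-05
δQ/Q = √(0.0146) = 0.121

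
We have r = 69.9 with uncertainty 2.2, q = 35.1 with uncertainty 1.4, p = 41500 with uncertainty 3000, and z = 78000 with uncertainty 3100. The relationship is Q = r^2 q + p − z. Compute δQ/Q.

0.0999

Let w = r^2·q = 1.71e+05. δw/w = √((2·δr/r)² + (1·δq/q)²) = √(0.00396 + 0.00159) = 0.0745, so δw = 12800.
Q = w + p − z: δQ = √(δw² + δp² + δz²) = √(1.63e+08 + 9e+06 + 9.61e+06) = 13500
Q = 1.35e+05, so δQ/Q = 13500/1.35e+05 = 0.0999.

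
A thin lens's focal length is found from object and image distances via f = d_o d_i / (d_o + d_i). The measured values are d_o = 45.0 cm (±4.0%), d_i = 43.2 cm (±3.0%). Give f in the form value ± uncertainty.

∂f/∂d_o = (d_i/(d_o+d_i))² = 0.240;  ∂f/∂d_i = (d_o/(d_o+d_i))² = 0.260
δf = √((∂f/∂d_o · δd_o)² + (∂f/∂d_i · δd_i)²) = √(0.186 + 0.114) = 0.548 cm
f = 22.0 cm.

22.0 ± 0.548 cm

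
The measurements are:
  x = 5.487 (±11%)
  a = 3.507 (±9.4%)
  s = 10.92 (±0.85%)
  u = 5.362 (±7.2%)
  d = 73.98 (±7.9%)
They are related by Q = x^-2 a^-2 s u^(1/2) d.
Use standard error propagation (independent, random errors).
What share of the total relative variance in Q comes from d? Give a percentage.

6.83%

(δQ/Q)² = (-2·δx/x)² + (-2·δa/a)² + (1·δs/s)² + (½·δu/u)² + (1·δd/d)²
  x term: (-2×0.110)² = 0.0484
  a term: (-2×0.0940)² = 0.0353
  s term: (1×0.00850)² = 7.23e-05
  u term: (0.5×0.0720)² = 0.00130
  d term: (1×0.0790)² = 0.00624
Total = 0.0914. Share from d = 0.00624/0.0914 = 0.0683.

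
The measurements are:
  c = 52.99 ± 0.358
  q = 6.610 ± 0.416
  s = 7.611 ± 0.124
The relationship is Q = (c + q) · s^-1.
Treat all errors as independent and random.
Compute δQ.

0.147

Let u = c + q = 59.60. δu = √(δc² + δq²) = √(0.128 + 0.173) = 0.549, so δu/u = 0.00921.
Q is then a monomial in u, s:
δQ/Q = √((δu/u)² + (-1·δs/s)²) = √(8.48e-05 + 0.000265) = 0.0187
Q = 7.831, so δQ = 0.0187 × 7.831 = 0.147.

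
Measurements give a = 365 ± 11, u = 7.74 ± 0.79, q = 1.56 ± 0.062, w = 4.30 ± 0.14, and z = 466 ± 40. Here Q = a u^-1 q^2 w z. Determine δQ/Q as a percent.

For a monomial Q ∝ a, u^-1, q^2, w, z, fractional errors add in quadrature:
  (1·δa/a)² = (1×0.0301)² = 0.000908;  (-1·δu/u)² = (-1×0.102)² = 0.0104;  (2·δq/q)² = (2×0.0397)² = 0.00632;  (1·δw/w)² = (1×0.0326)² = 0.00106;  (1·δz/z)² = (1×0.0858)² = 0.00737
δQ/Q = √(0.0261) = 0.161

16.1%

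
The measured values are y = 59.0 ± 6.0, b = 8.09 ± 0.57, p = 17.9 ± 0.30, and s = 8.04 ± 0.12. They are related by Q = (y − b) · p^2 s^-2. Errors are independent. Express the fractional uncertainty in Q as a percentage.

12.7%

Let u = y − b = 50.9. δu = √(δy² + δb²) = √(36.0 + 0.325) = 6.03, so δu/u = 0.118.
Q is then a monomial in u, p, s:
δQ/Q = √((δu/u)² + (2·δp/p)² + (-2·δs/s)²) = √(0.0140 + 0.00112 + 0.000891) = 0.127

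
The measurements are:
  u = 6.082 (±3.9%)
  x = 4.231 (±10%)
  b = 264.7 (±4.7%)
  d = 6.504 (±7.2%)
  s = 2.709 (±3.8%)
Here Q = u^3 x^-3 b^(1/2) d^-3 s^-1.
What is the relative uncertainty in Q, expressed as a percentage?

39.0%

Products/powers → add relative errors in quadrature, weighted by exponent:
  (3·δu/u)² = (3×0.0390)² = 0.0137;  (-3·δx/x)² = (-3×0.100)² = 0.0900;  (½·δb/b)² = (0.5×0.0470)² = 0.000552;  (-3·δd/d)² = (-3×0.0720)² = 0.0467;  (-1·δs/s)² = (-1×0.0380)² = 0.00144
δQ/Q = √(0.152) = 0.390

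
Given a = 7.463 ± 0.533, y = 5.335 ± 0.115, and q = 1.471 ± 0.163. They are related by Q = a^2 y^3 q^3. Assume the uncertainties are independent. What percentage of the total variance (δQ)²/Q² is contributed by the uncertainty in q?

81.8%

(δQ/Q)² = (2·δa/a)² + (3·δy/y)² + (3·δq/q)²
  a term: (2×0.0714)² = 0.0204
  y term: (3×0.0216)² = 0.00418
  q term: (3×0.111)² = 0.111
Total = 0.135. Share from q = 0.111/0.135 = 0.818.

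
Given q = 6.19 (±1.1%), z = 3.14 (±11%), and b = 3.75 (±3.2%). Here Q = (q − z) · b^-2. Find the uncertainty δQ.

Let u = q − z = 3.05. δu = √(δq² + δz²) = √(0.00464 + 0.119) = 0.352, so δu/u = 0.115.
Q is then a monomial in u, b:
δQ/Q = √((δu/u)² + (-2·δb/b)²) = √(0.0133 + 0.00410) = 0.132
Q = 0.217, so δQ = 0.132 × 0.217 = 0.0286.

0.0286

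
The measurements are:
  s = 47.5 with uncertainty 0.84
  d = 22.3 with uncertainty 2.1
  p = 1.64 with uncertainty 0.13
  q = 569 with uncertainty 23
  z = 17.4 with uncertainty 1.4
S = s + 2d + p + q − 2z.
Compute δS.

For a sum/difference, combine absolute errors in quadrature:
  (δs)² = 0.706;  (2·δd)² = 17.6;  (δp)² = 0.0169;  (δq)² = 529;  (2·δz)² = 7.84
δS = √(555) = 23.6

23.6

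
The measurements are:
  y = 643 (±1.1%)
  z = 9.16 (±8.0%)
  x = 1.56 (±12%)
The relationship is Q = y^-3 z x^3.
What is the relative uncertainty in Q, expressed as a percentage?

Each factor contributes (exponent × relative error)² to (δQ/Q)²:
  (-3·δy/y)² = (-3×0.0110)² = 0.00109;  (1·δz/z)² = (1×0.0800)² = 0.00640;  (3·δx/x)² = (3×0.120)² = 0.130
δQ/Q = √(0.137) = 0.370

37.0%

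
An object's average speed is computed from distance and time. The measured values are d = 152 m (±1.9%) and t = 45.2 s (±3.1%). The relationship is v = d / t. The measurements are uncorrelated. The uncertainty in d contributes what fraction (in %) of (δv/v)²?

27.3%

(δv/v)² = (1·δd/d)² + (-1·δt/t)²
  d term: (1×0.0190)² = 0.000361
  t term: (-1×0.0310)² = 0.000961
Total = 0.00132. Share from d = 0.000361/0.00132 = 0.273.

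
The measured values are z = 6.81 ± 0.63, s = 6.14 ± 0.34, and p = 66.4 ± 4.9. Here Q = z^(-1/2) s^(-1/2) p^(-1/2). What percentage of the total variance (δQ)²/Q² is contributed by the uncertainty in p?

31.9%

(δQ/Q)² = (−½·δz/z)² + (−½·δs/s)² + (−½·δp/p)²
  z term: (-0.5×0.0925)² = 0.00214
  s term: (-0.5×0.0554)² = 0.000767
  p term: (-0.5×0.0738)² = 0.00136
Total = 0.00427. Share from p = 0.00136/0.00427 = 0.319.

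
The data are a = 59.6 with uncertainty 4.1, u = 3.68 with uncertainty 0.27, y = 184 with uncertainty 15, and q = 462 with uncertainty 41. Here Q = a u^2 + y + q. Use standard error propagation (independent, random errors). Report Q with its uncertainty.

1450 ± 138

Let p = a·u^2 = 807. δp/p = √((1·δa/a)² + (2·δu/u)²) = √(0.00473 + 0.0215) = 0.162, so δp = 131.
Q = p + y + q: δQ = √(δp² + δy² + δq²) = √(17100 + 225 + 1680) = 138
Q = 1450.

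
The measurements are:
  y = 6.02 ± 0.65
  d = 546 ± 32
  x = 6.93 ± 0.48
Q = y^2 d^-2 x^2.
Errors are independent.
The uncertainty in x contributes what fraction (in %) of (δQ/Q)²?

24.1%

(δQ/Q)² = (2·δy/y)² + (-2·δd/d)² + (2·δx/x)²
  y term: (2×0.108)² = 0.0466
  d term: (-2×0.0586)² = 0.0137
  x term: (2×0.0693)² = 0.0192
Total = 0.0796. Share from x = 0.0192/0.0796 = 0.241.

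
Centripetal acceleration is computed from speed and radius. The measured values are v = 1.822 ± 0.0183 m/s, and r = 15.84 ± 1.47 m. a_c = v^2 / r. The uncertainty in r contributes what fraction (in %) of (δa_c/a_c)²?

(δa_c/a_c)² = (2·δv/v)² + (-1·δr/r)²
  v term: (2×0.0100)² = 0.000404
  r term: (-1×0.0928)² = 0.00861
Total = 0.00902. Share from r = 0.00861/0.00902 = 0.955.

95.5%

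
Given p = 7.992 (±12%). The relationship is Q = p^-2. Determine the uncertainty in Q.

Relative error in a monomial: (δQ/Q)² = Σ (nᵢ · δxᵢ/xᵢ)².
  (-2·δp/p)² = (-2×0.120)² = 0.0576
δQ/Q = √(0.0576) = 0.240
Q = 0.01566, so δQ = 0.240 × 0.01566 = 0.00376.

0.00376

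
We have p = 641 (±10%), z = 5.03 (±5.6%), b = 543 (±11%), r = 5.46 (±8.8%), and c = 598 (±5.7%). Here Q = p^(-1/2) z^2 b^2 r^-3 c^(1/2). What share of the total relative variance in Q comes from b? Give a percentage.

(δQ/Q)² = (−½·δp/p)² + (2·δz/z)² + (2·δb/b)² + (-3·δr/r)² + (½·δc/c)²
  p term: (-0.5×0.100)² = 0.00250
  z term: (2×0.0560)² = 0.0125
  b term: (2×0.110)² = 0.0484
  r term: (-3×0.0880)² = 0.0697
  c term: (0.5×0.0570)² = 0.000812
Total = 0.134. Share from b = 0.0484/0.134 = 0.361.

36.1%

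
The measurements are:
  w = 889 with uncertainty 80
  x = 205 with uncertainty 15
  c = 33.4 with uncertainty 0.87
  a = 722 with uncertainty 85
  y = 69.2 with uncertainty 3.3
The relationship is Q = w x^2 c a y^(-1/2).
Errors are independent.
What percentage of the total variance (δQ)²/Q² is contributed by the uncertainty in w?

(δQ/Q)² = (1·δw/w)² + (2·δx/x)² + (1·δc/c)² + (1·δa/a)² + (−½·δy/y)²
  w term: (1×0.0900)² = 0.00810
  x term: (2×0.0732)² = 0.0214
  c term: (1×0.0260)² = 0.000678
  a term: (1×0.118)² = 0.0139
  y term: (-0.5×0.0477)² = 0.000569
Total = 0.0446. Share from w = 0.00810/0.0446 = 0.181.

18.1%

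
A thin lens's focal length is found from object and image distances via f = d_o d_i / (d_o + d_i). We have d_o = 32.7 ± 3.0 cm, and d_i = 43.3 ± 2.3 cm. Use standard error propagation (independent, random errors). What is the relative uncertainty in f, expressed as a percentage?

∂f/∂d_o = (d_i/(d_o+d_i))² = 0.325;  ∂f/∂d_i = (d_o/(d_o+d_i))² = 0.185
δf = √((∂f/∂d_o · δd_o)² + (∂f/∂d_i · δd_i)²) = √(0.948 + 0.181) = 1.06 cm
f = 18.6 cm, so δf/f = 1.06/18.6 = 0.0570.

5.70%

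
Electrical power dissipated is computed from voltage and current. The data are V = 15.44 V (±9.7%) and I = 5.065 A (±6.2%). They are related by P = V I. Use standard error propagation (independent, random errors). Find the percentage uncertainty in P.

11.5%

Products/powers → add relative errors in quadrature, weighted by exponent:
  (1·δV/V)² = (1×0.0970)² = 0.00941;  (1·δI/I)² = (1×0.0620)² = 0.00384
δP/P = √(0.0133) = 0.115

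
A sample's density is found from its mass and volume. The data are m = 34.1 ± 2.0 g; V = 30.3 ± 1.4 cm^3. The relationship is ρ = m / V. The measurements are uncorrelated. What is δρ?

Relative error in a monomial: (δρ/ρ)² = Σ (nᵢ · δxᵢ/xᵢ)².
  (1·δm/m)² = (1×0.0587)² = 0.00344;  (-1·δV/V)² = (-1×0.0462)² = 0.00213
δρ/ρ = √(0.00557) = 0.0747
ρ = 1.13 g/cm^3, so δρ = 0.0747 × 1.13 = 0.0840 g/cm^3.

0.0840 g/cm^3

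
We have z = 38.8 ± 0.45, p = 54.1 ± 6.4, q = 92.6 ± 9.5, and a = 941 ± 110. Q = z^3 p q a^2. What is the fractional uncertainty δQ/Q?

Each factor contributes (exponent × relative error)² to (δQ/Q)²:
  (3·δz/z)² = (3×0.0116)² = 0.00121;  (1·δp/p)² = (1×0.118)² = 0.0140;  (1·δq/q)² = (1×0.103)² = 0.0105;  (2·δa/a)² = (2×0.117)² = 0.0547
δQ/Q = √(0.0804) = 0.284

0.284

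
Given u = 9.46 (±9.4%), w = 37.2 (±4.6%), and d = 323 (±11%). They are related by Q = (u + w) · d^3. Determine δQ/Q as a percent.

Let h = u + w = 46.7. δh = √(δu² + δw²) = √(0.791 + 2.93) = 1.93, so δh/h = 0.0413.
Q is then a monomial in h, d:
δQ/Q = √((δh/h)² + (3·δd/d)²) = √(0.00171 + 0.109) = 0.333

33.3%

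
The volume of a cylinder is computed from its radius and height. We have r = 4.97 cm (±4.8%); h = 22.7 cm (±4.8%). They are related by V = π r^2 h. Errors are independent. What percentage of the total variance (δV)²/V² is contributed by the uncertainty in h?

(δV/V)² = (2·δr/r)² + (1·δh/h)²
  r term: (2×0.0480)² = 0.00922
  h term: (1×0.0480)² = 0.00230
Total = 0.0115. Share from h = 0.00230/0.0115 = 0.200.

20.0%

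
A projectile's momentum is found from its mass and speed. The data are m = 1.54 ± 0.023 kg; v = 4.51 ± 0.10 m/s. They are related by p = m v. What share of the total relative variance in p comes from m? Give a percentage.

(δp/p)² = (1·δm/m)² + (1·δv/v)²
  m term: (1×0.0149)² = 0.000223
  v term: (1×0.0222)² = 0.000492
Total = 0.000715. Share from m = 0.000223/0.000715 = 0.312.

31.2%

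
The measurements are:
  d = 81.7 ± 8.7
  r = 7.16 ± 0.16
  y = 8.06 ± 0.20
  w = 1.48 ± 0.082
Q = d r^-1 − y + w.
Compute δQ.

1.26

Let p = d·r^-1 = 11.4. δp/p = √((1·δd/d)² + (-1·δr/r)²) = √(0.0113 + 0.000499) = 0.109, so δp = 1.24.
Q = p − y + w: δQ = √(δp² + δy² + δw²) = √(1.54 + 0.0400 + 0.00672) = 1.26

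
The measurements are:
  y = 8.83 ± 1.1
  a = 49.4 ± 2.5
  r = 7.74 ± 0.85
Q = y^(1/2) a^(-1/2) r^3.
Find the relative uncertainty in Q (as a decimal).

For a monomial Q ∝ y^(1/2), a^(-1/2), r^3, fractional errors add in quadrature:
  (½·δy/y)² = (0.5×0.125)² = 0.00388;  (−½·δa/a)² = (-0.5×0.0506)² = 0.000640;  (3·δr/r)² = (3×0.110)² = 0.109
δQ/Q = √(0.113) = 0.336

0.336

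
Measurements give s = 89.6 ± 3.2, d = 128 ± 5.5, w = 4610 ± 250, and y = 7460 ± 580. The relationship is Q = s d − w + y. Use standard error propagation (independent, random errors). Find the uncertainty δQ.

900

Let p = s·d = 11500. δp/p = √((1·δs/s)² + (1·δd/d)²) = √(0.00128 + 0.00185) = 0.0559, so δp = 641.
Q = p − w + y: δQ = √(δp² + δw² + δy²) = √(4.11e+05 + 62500 + 3.36e+05) = 900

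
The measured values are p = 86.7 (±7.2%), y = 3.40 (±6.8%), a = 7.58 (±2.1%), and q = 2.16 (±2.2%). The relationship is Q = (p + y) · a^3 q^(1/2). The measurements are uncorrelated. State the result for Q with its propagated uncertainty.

57700 ± 5440

Let u = p + y = 90.1. δu = √(δp² + δy²) = √(39.0 + 0.0535) = 6.25, so δu/u = 0.0693.
Q is then a monomial in u, a, q:
δQ/Q = √((δu/u)² + (3·δa/a)² + (½·δq/q)²) = √(0.00481 + 0.00397 + 0.000121) = 0.0943
Q = 57700, so δQ = 0.0943 × 57700 = 5440.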